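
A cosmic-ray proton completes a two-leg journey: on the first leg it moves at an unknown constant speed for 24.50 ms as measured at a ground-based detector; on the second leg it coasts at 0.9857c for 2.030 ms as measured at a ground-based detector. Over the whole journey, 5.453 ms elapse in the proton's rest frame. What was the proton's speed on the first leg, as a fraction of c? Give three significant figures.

β = 0.978

Leg 1: speed unknown; τ_1 = 24.50/γ_1.
Leg 2: γ = 1/√(1 − 0.9857²) = 1/√0.02840 = 5.934; τ_2 = 2.030/5.934 = 0.3421 ms.
Total proper time: τ_1 + 0.3421 = 5.453, so τ_1 = 5.453 − 0.3421 = 5.111 ms.
γ_1 = 24.50/5.111 = 4.794; β = √(1 − 1/γ²) = √0.9565.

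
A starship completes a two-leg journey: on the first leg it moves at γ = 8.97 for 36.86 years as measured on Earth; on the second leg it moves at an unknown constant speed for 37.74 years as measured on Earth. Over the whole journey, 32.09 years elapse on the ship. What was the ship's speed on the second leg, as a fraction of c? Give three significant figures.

Leg 1: γ = 8.97; τ_1 = 36.86/8.970 = 4.109 years.
Leg 2: speed unknown; τ_2 = 37.74/γ_2.
Total proper time: 4.109 + τ_2 = 32.09, so τ_2 = 32.09 − 4.109 = 27.98 years.
γ_2 = 37.74/27.98 = 1.349; β = √(1 − 1/γ²) = √0.4503.

β = 0.671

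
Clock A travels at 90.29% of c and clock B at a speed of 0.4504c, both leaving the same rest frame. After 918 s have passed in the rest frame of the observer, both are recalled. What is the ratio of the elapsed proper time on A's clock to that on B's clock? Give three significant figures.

τ_A/τ_B = 0.481

A: β = 0.9029; γ = 1/√(1 − 0.9029²) = 1/√0.1848 = 2.326. B: γ = 1/√(1 − 0.4504²) = 1/√0.7971 = 1.120.
τ_A/τ_B = γ_B/γ_A = 1.120/2.326 = 0.4814, so τ_A/τ_B = 0.4814.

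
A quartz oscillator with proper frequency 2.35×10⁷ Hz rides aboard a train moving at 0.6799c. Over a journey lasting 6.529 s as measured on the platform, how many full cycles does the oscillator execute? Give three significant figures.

N = 1.13×10⁸

γ = 1/√(1 − 0.6799²) = 1/√0.5377 = 1.364
The oscillator's own cycle count is N = f × τ where τ is the proper time on the train. τ = Δt/γ = 6.529/1.364 = 4.788 s = 4.788×10⁰ s.
N = 2.35×10⁷ × 4.788×10⁰ = 1.125×10⁸.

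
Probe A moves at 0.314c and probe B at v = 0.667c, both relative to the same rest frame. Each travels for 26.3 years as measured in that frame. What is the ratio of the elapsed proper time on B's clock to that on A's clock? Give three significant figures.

τ_B/τ_A = 0.785

A: γ = 1/√(1 − 0.314²) = 1/√0.9014 = 1.053. B: γ = 1/√(1 − 0.667²) = 1/√0.5551 = 1.342.
τ_A/τ_B = γ_B/γ_A = 1.342/1.053 = 1.274, so τ_B/τ_A = 0.7847.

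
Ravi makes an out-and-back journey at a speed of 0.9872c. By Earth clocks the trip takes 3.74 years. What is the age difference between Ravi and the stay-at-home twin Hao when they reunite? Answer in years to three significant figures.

γ = 1/√(1 − 0.9872²) = 1/√0.02544 = 6.270
Ravi's elapsed proper time: τ = 3.74/6.270 = 0.5965 years.
Age gap = Δt − τ = 3.74 − 0.5965 years.

Δt − τ = 3.14 years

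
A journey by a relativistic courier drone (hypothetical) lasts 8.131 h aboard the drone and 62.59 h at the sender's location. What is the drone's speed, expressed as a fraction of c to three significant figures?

The proper time is measured aboard the drone (both events occur at the drone's location); Δt is measured at the sender's location. γ = Δt/τ = 62.59/8.131 = 7.698.
β = √(1 − 1/γ²) = √(1 − 0.01688) = √0.9831

β = 0.992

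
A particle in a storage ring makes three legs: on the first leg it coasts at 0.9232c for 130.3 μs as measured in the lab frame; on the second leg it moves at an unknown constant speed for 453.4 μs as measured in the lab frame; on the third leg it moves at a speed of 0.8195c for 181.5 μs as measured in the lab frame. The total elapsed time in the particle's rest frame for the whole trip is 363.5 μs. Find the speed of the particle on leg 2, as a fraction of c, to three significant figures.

Leg 1: γ = 1/√(1 − 0.9232²) = 1/√0.1477 = 2.602; τ_1 = 130.3/2.602 = 50.08 μs.
Leg 2: speed unknown; τ_2 = 453.4/γ_2.
Leg 3: γ = 1/√(1 − 0.8195²) = 1/√0.3284 = 1.745; τ_3 = 181.5/1.745 = 104.0 μs.
Total proper time: 50.08 + τ_2 + 104.0 = 363.5, so τ_2 = 363.5 − 154.1 = 209.4 μs.
γ_2 = 453.4/209.4 = 2.165; β = √(1 − 1/γ²) = √0.7867.

β = 0.887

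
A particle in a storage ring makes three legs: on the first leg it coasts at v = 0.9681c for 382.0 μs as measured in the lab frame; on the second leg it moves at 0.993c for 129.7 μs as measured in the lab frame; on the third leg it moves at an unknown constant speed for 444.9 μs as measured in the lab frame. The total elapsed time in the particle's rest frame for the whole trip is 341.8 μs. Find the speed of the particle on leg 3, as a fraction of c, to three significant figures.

Leg 1: γ = 1/√(1 − 0.9681²) = 1/√0.06278 = 3.991; τ_1 = 382.0/3.991 = 95.72 μs.
Leg 2: γ = 1/√(1 − 0.993²) = 1/√0.01395 = 8.466; τ_2 = 129.7/8.466 = 15.32 μs.
Leg 3: speed unknown; τ_3 = 444.9/γ_3.
Total proper time: 95.72 + 15.32 + τ_3 = 341.8, so τ_3 = 341.8 − 111.0 = 230.8 μs.
γ_3 = 444.9/230.8 = 1.928; β = √(1 − 1/γ²) = √0.7310.

β = 0.855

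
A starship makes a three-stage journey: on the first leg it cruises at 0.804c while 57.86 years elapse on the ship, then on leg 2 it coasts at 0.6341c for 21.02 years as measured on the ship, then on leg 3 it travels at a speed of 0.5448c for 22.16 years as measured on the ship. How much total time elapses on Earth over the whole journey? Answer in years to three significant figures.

Δt = 151 years

Leg 1: γ = 1/√(1 − 0.804²) = 1/√0.3536 = 1.682; Δt_1 = 1.682 × 57.86 = 97.30 years.
Leg 2: γ = 1/√(1 − 0.6341²) = 1/√0.5979 = 1.293; Δt_2 = 1.293 × 21.02 = 27.18 years.
Leg 3: γ = 1/√(1 − 0.5448²) = 1/√0.7032 = 1.193; Δt_3 = 1.193 × 22.16 = 26.43 years.
Total: 97.30 + 27.18 + 26.43 years.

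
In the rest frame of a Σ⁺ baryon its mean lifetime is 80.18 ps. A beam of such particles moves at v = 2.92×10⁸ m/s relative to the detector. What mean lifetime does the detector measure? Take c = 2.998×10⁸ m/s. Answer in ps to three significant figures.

Δt = 354 ps

β = 2.92×10⁸/2.998×10⁸ = 0.9740; γ = 1/√(1 − 0.9740²) = 4.413
The rest-frame lifetime is the proper time; the lab measures the dilated interval Δt = γτ₀ = 4.413 × 80.18 ps.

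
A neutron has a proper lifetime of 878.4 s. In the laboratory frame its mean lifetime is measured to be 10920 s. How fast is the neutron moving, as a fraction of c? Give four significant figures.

v = 0.9968c

γ = Δt/τ₀ = 10920/878.4 = 12.43
β = √(1 − 1/γ²) = √(1 − 0.006471) = √0.9935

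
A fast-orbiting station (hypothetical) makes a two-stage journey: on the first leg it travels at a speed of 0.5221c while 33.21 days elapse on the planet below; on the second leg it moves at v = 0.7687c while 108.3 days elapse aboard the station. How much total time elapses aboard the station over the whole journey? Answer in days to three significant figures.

Leg 1: γ = 1/√(1 − 0.5221²) = 1/√0.7274 = 1.172; τ_1 = 33.21/1.172 = 28.32 days.
Leg 2: 108.3 days is already measured aboard the station.
Total: 28.32 + 108.3 days.

τ = 137 days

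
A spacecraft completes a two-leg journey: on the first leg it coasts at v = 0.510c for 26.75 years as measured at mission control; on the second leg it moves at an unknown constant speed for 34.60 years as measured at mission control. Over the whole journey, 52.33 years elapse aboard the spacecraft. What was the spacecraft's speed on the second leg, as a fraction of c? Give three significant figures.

β = 0.531

Leg 1: γ = 1/√(1 − 0.510²) = 1/√0.7399 = 1.163; τ_1 = 26.75/1.163 = 23.01 years.
Leg 2: speed unknown; τ_2 = 34.60/γ_2.
Total proper time: 23.01 + τ_2 = 52.33, so τ_2 = 52.33 − 23.01 = 29.32 years.
γ_2 = 34.60/29.32 = 1.180; β = √(1 − 1/γ²) = √0.2819.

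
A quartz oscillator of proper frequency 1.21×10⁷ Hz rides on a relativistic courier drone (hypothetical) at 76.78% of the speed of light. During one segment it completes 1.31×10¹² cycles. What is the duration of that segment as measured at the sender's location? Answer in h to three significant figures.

β = 0.7678; γ = 1/√(1 − 0.7678²) = 1/√0.4105 = 1.561
Proper time for N cycles: τ = N/f = 1.31×10¹²/(1.21×10⁷) = 1.083×10⁵ s = 30.07 h.
Lab-frame duration Δt = γτ = 1.561 × 30.07 = 46.94 h.

Δt = 46.9 h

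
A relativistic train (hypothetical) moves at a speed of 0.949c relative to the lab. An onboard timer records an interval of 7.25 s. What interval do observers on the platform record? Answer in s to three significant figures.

Δt = 23.0 s

γ = 1/√(1 − 0.949²) = 1/√0.09940 = 3.172
The interval measured on the train is the proper time (both events occur at the same place in that frame); the lab-frame interval is Δt = γτ = 3.172 × 7.25 s.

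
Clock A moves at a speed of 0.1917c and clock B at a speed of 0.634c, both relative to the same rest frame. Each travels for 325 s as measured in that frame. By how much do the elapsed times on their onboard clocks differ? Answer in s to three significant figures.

A: γ = 1/√(1 − 0.1917²) = 1/√0.9633 = 1.019; τ_A = 325/1.019 = 319.0 s.
B: γ = 1/√(1 − 0.634²) = 1/√0.5980 = 1.293; τ_B = 325/1.293 = 251.3 s.

|τ_A − τ_B| = 67.6 s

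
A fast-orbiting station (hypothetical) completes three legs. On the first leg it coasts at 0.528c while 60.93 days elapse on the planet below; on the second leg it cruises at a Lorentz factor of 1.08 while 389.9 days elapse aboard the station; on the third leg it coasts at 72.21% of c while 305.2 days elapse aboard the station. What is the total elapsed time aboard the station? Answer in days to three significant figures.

τ = 747 days

Leg 1: γ = 1/√(1 − 0.528²) = 1/√0.7212 = 1.178; τ_1 = 60.93/1.178 = 51.74 days.
Leg 2: 389.9 days is already measured aboard the station.
Leg 3: 305.2 days is already measured aboard the station.
Total: 51.74 + 389.9 + 305.2 days.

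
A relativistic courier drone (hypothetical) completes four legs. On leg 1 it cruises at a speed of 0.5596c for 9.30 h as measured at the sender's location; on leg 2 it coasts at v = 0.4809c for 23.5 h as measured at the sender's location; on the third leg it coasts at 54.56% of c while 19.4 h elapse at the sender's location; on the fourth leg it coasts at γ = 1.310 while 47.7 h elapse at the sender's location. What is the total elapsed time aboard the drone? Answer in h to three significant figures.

τ = 81.0 h

Leg 1: γ = 1/√(1 − 0.5596²) = 1/√0.6868 = 1.207; τ_1 = 9.30/1.207 = 7.707 h.
Leg 2: γ = 1/√(1 − 0.4809²) = 1/√0.7687 = 1.141; τ_2 = 23.5/1.141 = 20.60 h.
Leg 3: β = 0.5456; γ = 1/√(1 − 0.5456²) = 1/√0.7023 = 1.193; τ_3 = 19.4/1.193 = 16.26 h.
Leg 4: γ = 1.310; τ_4 = 47.7/1.310 = 36.41 h.
Total: 7.707 + 20.60 + 16.26 + 36.41 h.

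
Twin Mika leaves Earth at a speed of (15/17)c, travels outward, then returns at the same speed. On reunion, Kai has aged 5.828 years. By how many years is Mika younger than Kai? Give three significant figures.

γ = 1/√(1 − (15/17)²) = 17/8 = 2.125
Mika's elapsed proper time: τ = 5.828/2.125 = 2.743 years.
Age gap = Δt − τ = 5.828 − 2.743 years.

Δt − τ = 3.09 years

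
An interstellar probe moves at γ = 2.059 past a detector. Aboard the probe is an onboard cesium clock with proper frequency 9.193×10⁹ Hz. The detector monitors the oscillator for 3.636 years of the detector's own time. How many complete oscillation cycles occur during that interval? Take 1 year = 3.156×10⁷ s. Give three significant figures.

N = 5.12×10¹⁷

γ = 2.059
During 3.636 years of lab time, the oscillator's proper time advances by τ = Δt/γ = 3.636/2.059 = 1.766 years = 5.573×10⁷ s.
N = f × τ = 9.193×10⁹ × 5.573×10⁷ = 5.123×10¹⁷.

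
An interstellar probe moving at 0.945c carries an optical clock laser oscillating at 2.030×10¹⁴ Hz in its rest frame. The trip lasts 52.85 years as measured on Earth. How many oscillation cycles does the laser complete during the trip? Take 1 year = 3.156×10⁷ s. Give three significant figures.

N = 1.11×10²³

γ = 1/√(1 − 0.945²) = 1/√0.1070 = 3.057
The oscillator's own cycle count is N = f × τ where τ is the proper time aboard the probe. τ = Δt/γ = 52.85/3.057 = 17.29 years = 5.455×10⁸ s.
N = 2.030×10¹⁴ × 5.455×10⁸ = 1.107×10²³.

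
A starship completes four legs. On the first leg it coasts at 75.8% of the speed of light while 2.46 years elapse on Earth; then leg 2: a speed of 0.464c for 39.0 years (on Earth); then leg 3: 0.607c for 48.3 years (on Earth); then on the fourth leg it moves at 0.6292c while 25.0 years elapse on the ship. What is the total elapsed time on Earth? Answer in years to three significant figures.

Leg 1: 2.46 years is already measured on Earth.
Leg 2: 39.0 years is already measured on Earth.
Leg 3: 48.3 years is already measured on Earth.
Leg 4: γ = 1/√(1 − 0.6292²) = 1/√0.6041 = 1.287; Δt_4 = 1.287 × 25.0 = 32.16 years.
Total: 2.460 + 39.00 + 48.30 + 32.16 years.

Δt = 122 years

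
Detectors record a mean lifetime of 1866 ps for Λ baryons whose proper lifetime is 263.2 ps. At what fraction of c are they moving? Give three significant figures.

β = 0.990

γ = Δt/τ₀ = 1866/263.2 = 7.090
β = √(1 − 1/γ²) = √(1 − 0.01990) = √0.9801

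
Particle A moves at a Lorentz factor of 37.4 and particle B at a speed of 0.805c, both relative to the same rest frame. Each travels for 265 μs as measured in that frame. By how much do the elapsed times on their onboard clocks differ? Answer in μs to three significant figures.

A: γ = 37.4; τ_A = 265/37.40 = 7.086 μs.
B: γ = 1/√(1 − 0.805²) = 1/√0.3520 = 1.686; τ_B = 265/1.686 = 157.2 μs.

|τ_A − τ_B| = 150 μs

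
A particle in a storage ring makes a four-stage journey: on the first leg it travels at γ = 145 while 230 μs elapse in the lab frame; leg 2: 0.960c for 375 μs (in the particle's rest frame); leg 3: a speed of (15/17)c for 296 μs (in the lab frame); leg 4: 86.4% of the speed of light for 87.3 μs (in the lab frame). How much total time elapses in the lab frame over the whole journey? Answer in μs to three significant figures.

Δt = 1950 μs

Leg 1: 230 μs is already measured in the lab frame.
Leg 2: γ = 1/√(1 − 0.960²) = 25/7 ≈ 3.571; Δt_2 = 3.571 × 375 = 1339 μs.
Leg 3: 296 μs is already measured in the lab frame.
Leg 4: 87.3 μs is already measured in the lab frame.
Total: 230.0 + 1339 + 296.0 + 87.30 μs.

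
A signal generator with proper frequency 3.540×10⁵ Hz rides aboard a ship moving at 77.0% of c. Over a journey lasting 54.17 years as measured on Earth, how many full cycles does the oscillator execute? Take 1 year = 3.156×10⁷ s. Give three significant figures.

N = 3.86×10¹⁴

β = 0.770; γ = 1/√(1 − 0.770²) = 1/√0.4071 = 1.567
The oscillator's own cycle count is N = f × τ where τ is the proper time on the ship. τ = Δt/γ = 54.17/1.567 = 34.56 years = 1.091×10⁹ s.
N = 3.540×10⁵ × 1.091×10⁹ = 3.861×10¹⁴.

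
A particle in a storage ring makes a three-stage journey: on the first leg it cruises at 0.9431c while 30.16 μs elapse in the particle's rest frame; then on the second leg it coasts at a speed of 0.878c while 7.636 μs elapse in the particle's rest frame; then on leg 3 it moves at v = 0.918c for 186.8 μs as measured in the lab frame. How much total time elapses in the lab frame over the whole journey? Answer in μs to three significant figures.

Δt = 293 μs

Leg 1: γ = 1/√(1 − 0.9431²) = 1/√0.1106 = 3.007; Δt_1 = 3.007 × 30.16 = 90.70 μs.
Leg 2: γ = 1/√(1 − 0.878²) = 1/√0.2291 = 2.089; Δt_2 = 2.089 × 7.636 = 15.95 μs.
Leg 3: 186.8 μs is already measured in the lab frame.
Total: 90.70 + 15.95 + 186.8 μs.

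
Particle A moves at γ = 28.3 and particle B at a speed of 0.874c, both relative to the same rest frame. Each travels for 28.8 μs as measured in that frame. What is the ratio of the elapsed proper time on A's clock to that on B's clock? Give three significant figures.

A: γ = 28.3. B: γ = 1/√(1 − 0.874²) = 1/√0.2361 = 2.058.
τ_A/τ_B = γ_B/γ_A = 2.058/28.30 = 0.07272, so τ_A/τ_B = 0.07272.

τ_A/τ_B = 0.0727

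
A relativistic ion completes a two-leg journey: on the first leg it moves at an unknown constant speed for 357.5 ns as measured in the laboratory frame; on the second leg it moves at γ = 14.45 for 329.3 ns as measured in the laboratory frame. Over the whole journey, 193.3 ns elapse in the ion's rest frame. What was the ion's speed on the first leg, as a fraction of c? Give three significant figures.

β = 0.879

Leg 1: speed unknown; τ_1 = 357.5/γ_1.
Leg 2: γ = 14.45; τ_2 = 329.3/14.45 = 22.79 ns.
Total proper time: τ_1 + 22.79 = 193.3, so τ_1 = 193.3 − 22.79 = 170.5 ns.
γ_1 = 357.5/170.5 = 2.097; β = √(1 − 1/γ²) = √0.7725.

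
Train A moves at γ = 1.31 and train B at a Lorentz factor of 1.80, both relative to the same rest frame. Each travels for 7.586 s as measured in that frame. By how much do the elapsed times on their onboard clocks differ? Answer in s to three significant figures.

|τ_A − τ_B| = 1.58 s

A: γ = 1.31; τ_A = 7.586/1.310 = 5.791 s.
B: γ = 1.80; τ_B = 7.586/1.800 = 4.214 s.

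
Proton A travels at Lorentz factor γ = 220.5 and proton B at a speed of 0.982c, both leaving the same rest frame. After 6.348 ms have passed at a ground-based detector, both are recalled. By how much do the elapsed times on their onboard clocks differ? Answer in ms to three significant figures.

|τ_A − τ_B| = 1.17 ms

A: γ = 220.5; τ_A = 6.348/220.5 = 0.02879 ms.
B: γ = 1/√(1 − 0.982²) = 1/√0.03568 = 5.294; τ_B = 6.348/5.294 = 1.199 ms.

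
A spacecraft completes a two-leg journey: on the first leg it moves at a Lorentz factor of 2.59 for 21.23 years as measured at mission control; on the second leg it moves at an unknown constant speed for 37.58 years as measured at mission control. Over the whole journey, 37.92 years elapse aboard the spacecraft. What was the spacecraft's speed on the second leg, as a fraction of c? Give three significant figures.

Leg 1: γ = 2.59; τ_1 = 21.23/2.590 = 8.197 years.
Leg 2: speed unknown; τ_2 = 37.58/γ_2.
Total proper time: 8.197 + τ_2 = 37.92, so τ_2 = 37.92 − 8.197 = 29.72 years.
γ_2 = 37.58/29.72 = 1.264; β = √(1 − 1/γ²) = √0.3744.

β = 0.612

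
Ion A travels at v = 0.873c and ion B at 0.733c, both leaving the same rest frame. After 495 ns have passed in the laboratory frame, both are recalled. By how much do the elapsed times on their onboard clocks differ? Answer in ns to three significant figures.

A: γ = 1/√(1 − 0.873²) = 1/√0.2379 = 2.050; τ_A = 495/2.050 = 241.4 ns.
B: γ = 1/√(1 − 0.733²) = 1/√0.4627 = 1.470; τ_B = 495/1.470 = 336.7 ns.

|τ_A − τ_B| = 95.3 ns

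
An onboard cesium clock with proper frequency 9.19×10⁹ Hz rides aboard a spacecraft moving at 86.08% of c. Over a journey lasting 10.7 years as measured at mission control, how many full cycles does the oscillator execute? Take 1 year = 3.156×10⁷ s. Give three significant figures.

N = 1.58×10¹⁸

β = 0.8608; γ = 1/√(1 − 0.8608²) = 1/√0.2590 = 1.965
The oscillator's own cycle count is N = f × τ where τ is the proper time aboard the spacecraft. τ = Δt/γ = 10.7/1.965 = 5.446 years = 1.719×10⁸ s.
N = 9.19×10⁹ × 1.719×10⁸ = 1.579×10¹⁸.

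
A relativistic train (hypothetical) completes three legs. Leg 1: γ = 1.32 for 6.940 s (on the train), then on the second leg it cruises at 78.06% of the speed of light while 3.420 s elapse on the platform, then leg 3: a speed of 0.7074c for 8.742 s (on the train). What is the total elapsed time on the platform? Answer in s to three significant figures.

Leg 1: γ = 1.32; Δt_1 = 1.320 × 6.940 = 9.161 s.
Leg 2: 3.420 s is already measured on the platform.
Leg 3: γ = 1/√(1 − 0.7074²) = 1/√0.4996 = 1.415; Δt_3 = 1.415 × 8.742 = 12.37 s.
Total: 9.161 + 3.420 + 12.37 s.

Δt = 24.9 s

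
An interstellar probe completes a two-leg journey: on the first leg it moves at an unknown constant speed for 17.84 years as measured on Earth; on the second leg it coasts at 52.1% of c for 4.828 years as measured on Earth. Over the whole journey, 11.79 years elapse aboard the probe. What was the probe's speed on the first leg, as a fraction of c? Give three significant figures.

Leg 1: speed unknown; τ_1 = 17.84/γ_1.
Leg 2: β = 0.521; γ = 1/√(1 − 0.521²) = 1/√0.7286 = 1.172; τ_2 = 4.828/1.172 = 4.121 years.
Total proper time: τ_1 + 4.121 = 11.79, so τ_1 = 11.79 − 4.121 = 7.669 years.
γ_1 = 17.84/7.669 = 2.326; β = √(1 − 1/γ²) = √0.8152.

β = 0.903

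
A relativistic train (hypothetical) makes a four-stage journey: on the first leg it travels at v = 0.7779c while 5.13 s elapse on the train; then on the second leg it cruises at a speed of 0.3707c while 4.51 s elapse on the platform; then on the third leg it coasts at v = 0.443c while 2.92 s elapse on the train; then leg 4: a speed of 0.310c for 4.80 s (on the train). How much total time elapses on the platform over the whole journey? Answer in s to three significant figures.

Leg 1: γ = 1/√(1 − 0.7779²) = 1/√0.3949 = 1.591; Δt_1 = 1.591 × 5.13 = 8.164 s.
Leg 2: 4.51 s is already measured on the platform.
Leg 3: γ = 1/√(1 − 0.443²) = 1/√0.8038 = 1.115; Δt_3 = 1.115 × 2.92 = 3.257 s.
Leg 4: γ = 1/√(1 − 0.310²) = 1/√0.9039 = 1.052; Δt_4 = 1.052 × 4.80 = 5.049 s.
Total: 8.164 + 4.510 + 3.257 + 5.049 s.

Δt = 21.0 s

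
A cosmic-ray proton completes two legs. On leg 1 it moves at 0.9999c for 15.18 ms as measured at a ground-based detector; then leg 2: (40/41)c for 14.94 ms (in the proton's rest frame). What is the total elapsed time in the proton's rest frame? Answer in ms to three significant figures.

τ = 15.2 ms

Leg 1: γ = 1/√(1 − 0.9999²) = 1/√2.000×10⁻⁴ = 70.71; τ_1 = 15.18/70.71 = 0.2147 ms.
Leg 2: 14.94 ms is already measured in the proton's rest frame.
Total: 0.2147 + 14.94 ms.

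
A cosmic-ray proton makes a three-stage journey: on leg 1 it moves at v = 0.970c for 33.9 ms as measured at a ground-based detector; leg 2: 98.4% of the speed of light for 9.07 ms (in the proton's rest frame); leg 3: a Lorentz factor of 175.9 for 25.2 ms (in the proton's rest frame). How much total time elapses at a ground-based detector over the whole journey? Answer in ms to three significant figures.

Leg 1: 33.9 ms is already measured at a ground-based detector.
Leg 2: β = 0.984; γ = 1/√(1 − 0.984²) = 1/√0.03174 = 5.613; Δt_2 = 5.613 × 9.07 = 50.91 ms.
Leg 3: γ = 175.9; Δt_3 = 175.9 × 25.2 = 4433 ms.
Total: 33.90 + 50.91 + 4433 ms.

Δt = 4520 ms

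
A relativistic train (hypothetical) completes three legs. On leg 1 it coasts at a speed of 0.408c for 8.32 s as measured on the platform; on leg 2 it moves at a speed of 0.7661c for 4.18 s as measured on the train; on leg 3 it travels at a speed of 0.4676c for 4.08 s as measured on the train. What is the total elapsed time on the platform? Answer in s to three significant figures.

Leg 1: 8.32 s is already measured on the platform.
Leg 2: γ = 1/√(1 − 0.7661²) = 1/√0.4131 = 1.556; Δt_2 = 1.556 × 4.18 = 6.504 s.
Leg 3: γ = 1/√(1 − 0.4676²) = 1/√0.7814 = 1.131; Δt_3 = 1.131 × 4.08 = 4.616 s.
Total: 8.320 + 6.504 + 4.616 s.

Δt = 19.4 s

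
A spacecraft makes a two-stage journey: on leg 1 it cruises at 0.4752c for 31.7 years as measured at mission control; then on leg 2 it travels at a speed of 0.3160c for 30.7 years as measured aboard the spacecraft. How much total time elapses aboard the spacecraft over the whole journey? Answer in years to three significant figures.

τ = 58.6 years

Leg 1: γ = 1/√(1 − 0.4752²) = 1/√0.7742 = 1.137; τ_1 = 31.7/1.137 = 27.89 years.
Leg 2: 30.7 years is already measured aboard the spacecraft.
Total: 27.89 + 30.70 years.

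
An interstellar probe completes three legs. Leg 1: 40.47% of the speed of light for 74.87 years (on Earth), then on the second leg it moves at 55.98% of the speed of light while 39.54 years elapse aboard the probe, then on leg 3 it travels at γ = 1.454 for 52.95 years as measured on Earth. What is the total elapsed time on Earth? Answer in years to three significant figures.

Leg 1: 74.87 years is already measured on Earth.
Leg 2: β = 0.5598; γ = 1/√(1 − 0.5598²) = 1/√0.6866 = 1.207; Δt_2 = 1.207 × 39.54 = 47.72 years.
Leg 3: 52.95 years is already measured on Earth.
Total: 74.87 + 47.72 + 52.95 years.

Δt = 176 years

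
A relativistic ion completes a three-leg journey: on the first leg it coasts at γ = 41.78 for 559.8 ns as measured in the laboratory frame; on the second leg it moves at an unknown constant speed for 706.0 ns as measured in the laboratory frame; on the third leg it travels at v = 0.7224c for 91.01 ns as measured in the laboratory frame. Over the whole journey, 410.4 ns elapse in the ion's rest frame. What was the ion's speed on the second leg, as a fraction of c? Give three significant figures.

β = 0.881

Leg 1: γ = 41.78; τ_1 = 559.8/41.78 = 13.40 ns.
Leg 2: speed unknown; τ_2 = 706.0/γ_2.
Leg 3: γ = 1/√(1 − 0.7224²) = 1/√0.4781 = 1.446; τ_3 = 91.01/1.446 = 62.93 ns.
Total proper time: 13.40 + τ_2 + 62.93 = 410.4, so τ_2 = 410.4 − 76.33 = 334.1 ns.
γ_2 = 706.0/334.1 = 2.113; β = √(1 − 1/γ²) = √0.7761.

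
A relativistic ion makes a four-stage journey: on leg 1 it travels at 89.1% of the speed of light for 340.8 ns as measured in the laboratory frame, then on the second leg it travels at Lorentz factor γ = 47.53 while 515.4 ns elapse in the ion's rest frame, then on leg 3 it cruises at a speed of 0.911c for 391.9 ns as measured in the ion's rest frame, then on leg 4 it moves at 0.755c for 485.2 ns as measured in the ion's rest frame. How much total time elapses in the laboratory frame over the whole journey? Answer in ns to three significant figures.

Δt = 2.65×10⁴ ns

Leg 1: 340.8 ns is already measured in the laboratory frame.
Leg 2: γ = 47.53; Δt_2 = 47.53 × 515.4 = 2.450×10⁴ ns.
Leg 3: γ = 1/√(1 − 0.911²) = 1/√0.1701 = 2.425; Δt_3 = 2.425 × 391.9 = 950.3 ns.
Leg 4: γ = 1/√(1 − 0.755²) = 1/√0.4300 = 1.525; Δt_4 = 1.525 × 485.2 = 739.9 ns.
Total: 340.8 + 2.450×10⁴ + 950.3 + 739.9 ns.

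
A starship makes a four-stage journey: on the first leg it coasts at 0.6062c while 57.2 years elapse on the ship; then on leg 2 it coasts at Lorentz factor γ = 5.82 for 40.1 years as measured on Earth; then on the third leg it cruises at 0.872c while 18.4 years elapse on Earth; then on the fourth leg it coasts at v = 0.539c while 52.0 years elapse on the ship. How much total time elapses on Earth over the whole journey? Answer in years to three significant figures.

Δt = 192 years

Leg 1: γ = 1/√(1 − 0.6062²) = 1/√0.6325 = 1.257; Δt_1 = 1.257 × 57.2 = 71.92 years.
Leg 2: 40.1 years is already measured on Earth.
Leg 3: 18.4 years is already measured on Earth.
Leg 4: γ = 1/√(1 − 0.539²) = 1/√0.7095 = 1.187; Δt_4 = 1.187 × 52.0 = 61.74 years.
Total: 71.92 + 40.10 + 18.40 + 61.74 years.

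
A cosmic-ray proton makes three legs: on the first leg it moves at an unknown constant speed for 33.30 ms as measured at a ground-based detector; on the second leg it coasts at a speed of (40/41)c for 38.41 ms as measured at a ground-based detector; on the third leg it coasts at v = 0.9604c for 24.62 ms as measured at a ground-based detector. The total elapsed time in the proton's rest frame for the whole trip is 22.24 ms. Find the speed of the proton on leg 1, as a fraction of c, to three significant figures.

Leg 1: speed unknown; τ_1 = 33.30/γ_1.
Leg 2: γ = 1/√(1 − (40/41)²) = 41/9 ≈ 4.556; τ_2 = 38.41/4.556 = 8.431 ms.
Leg 3: γ = 1/√(1 − 0.9604²) = 1/√0.07763 = 3.589; τ_3 = 24.62/3.589 = 6.860 ms.
Total proper time: τ_1 + 8.431 + 6.860 = 22.24, so τ_1 = 22.24 − 15.29 = 6.949 ms.
γ_1 = 33.30/6.949 = 4.792; β = √(1 − 1/γ²) = √0.9565.

β = 0.978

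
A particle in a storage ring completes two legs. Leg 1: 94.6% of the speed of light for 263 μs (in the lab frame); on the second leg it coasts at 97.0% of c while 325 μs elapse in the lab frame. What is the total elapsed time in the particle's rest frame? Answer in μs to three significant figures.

Leg 1: β = 0.946; γ = 1/√(1 − 0.946²) = 1/√0.1051 = 3.085; τ_1 = 263/3.085 = 85.26 μs.
Leg 2: β = 0.970; γ = 1/√(1 − 0.970²) = 1/√0.05910 = 4.113; τ_2 = 325/4.113 = 79.01 μs.
Total: 85.26 + 79.01 μs.

τ = 164 μs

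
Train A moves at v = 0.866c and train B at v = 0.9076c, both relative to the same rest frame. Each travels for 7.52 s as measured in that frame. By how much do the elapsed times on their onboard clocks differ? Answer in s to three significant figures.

A: γ = 1/√(1 − 0.866²) = 1/√0.2500 = 2.000; τ_A = 7.52/2.000 = 3.760 s.
B: γ = 1/√(1 − 0.9076²) = 1/√0.1763 = 2.382; τ_B = 7.52/2.382 = 3.157 s.

|τ_A − τ_B| = 0.603 s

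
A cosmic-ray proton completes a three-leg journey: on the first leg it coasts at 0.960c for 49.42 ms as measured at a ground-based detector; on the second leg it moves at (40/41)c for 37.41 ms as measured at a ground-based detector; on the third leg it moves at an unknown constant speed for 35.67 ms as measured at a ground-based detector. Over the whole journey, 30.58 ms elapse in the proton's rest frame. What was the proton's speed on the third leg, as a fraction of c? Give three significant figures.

Leg 1: γ = 1/√(1 − 0.960²) = 25/7 ≈ 3.571; τ_1 = 49.42/3.571 = 13.84 ms.
Leg 2: γ = 1/√(1 − (40/41)²) = 41/9 ≈ 4.556; τ_2 = 37.41/4.556 = 8.212 ms.
Leg 3: speed unknown; τ_3 = 35.67/γ_3.
Total proper time: 13.84 + 8.212 + τ_3 = 30.58, so τ_3 = 30.58 − 22.05 = 8.530 ms.
γ_3 = 35.67/8.530 = 4.181; β = √(1 − 1/γ²) = √0.9428.

β = 0.971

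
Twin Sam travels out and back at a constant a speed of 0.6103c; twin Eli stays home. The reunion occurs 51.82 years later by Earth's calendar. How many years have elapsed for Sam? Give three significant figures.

τ = 41.1 years

γ = 1/√(1 − 0.6103²) = 1/√0.6275 = 1.262
Sam's clock measures proper time along the trip: τ = Δt/γ = 51.82/1.262 years.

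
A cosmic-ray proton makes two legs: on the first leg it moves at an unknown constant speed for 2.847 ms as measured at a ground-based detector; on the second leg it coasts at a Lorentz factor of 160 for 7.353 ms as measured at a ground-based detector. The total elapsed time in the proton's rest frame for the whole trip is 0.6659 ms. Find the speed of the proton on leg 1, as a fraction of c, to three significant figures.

Leg 1: speed unknown; τ_1 = 2.847/γ_1.
Leg 2: γ = 160; τ_2 = 7.353/160.0 = 0.04596 ms.
Total proper time: τ_1 + 0.04596 = 0.6659, so τ_1 = 0.6659 − 0.04596 = 0.6199 ms.
γ_1 = 2.847/0.6199 = 4.592; β = √(1 − 1/γ²) = √0.9526.

β = 0.976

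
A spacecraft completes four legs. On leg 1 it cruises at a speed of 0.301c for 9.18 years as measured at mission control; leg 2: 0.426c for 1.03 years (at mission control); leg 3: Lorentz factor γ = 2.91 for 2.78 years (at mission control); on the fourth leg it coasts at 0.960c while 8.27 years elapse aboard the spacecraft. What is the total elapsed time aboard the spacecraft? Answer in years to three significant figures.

τ = 18.9 years

Leg 1: γ = 1/√(1 − 0.301²) = 1/√0.9094 = 1.049; τ_1 = 9.18/1.049 = 8.754 years.
Leg 2: γ = 1/√(1 − 0.426²) = 1/√0.8185 = 1.105; τ_2 = 1.03/1.105 = 0.9319 years.
Leg 3: γ = 2.91; τ_3 = 2.78/2.910 = 0.9553 years.
Leg 4: 8.27 years is already measured aboard the spacecraft.
Total: 8.754 + 0.9319 + 0.9553 + 8.270 years.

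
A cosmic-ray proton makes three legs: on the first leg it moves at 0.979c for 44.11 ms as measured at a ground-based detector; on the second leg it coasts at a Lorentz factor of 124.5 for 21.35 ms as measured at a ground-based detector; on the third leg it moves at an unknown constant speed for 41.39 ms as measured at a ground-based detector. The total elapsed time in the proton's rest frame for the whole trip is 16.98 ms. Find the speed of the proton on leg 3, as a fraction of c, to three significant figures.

Leg 1: γ = 1/√(1 − 0.979²) = 1/√0.04156 = 4.905; τ_1 = 44.11/4.905 = 8.992 ms.
Leg 2: γ = 124.5; τ_2 = 21.35/124.5 = 0.1715 ms.
Leg 3: speed unknown; τ_3 = 41.39/γ_3.
Total proper time: 8.992 + 0.1715 + τ_3 = 16.98, so τ_3 = 16.98 − 9.164 = 7.816 ms.
γ_3 = 41.39/7.816 = 5.295; β = √(1 − 1/γ²) = √0.9643.

β = 0.982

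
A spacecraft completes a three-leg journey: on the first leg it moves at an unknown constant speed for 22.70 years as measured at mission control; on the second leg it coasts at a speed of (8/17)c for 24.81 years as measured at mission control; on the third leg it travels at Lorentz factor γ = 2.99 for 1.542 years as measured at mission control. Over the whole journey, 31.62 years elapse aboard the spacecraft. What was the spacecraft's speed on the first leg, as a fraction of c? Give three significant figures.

β = 0.914

Leg 1: speed unknown; τ_1 = 22.70/γ_1.
Leg 2: γ = 1/√(1 − (8/17)²) = 17/15 ≈ 1.133; τ_2 = 24.81/1.133 = 21.89 years.
Leg 3: γ = 2.99; τ_3 = 1.542/2.990 = 0.5157 years.
Total proper time: τ_1 + 21.89 + 0.5157 = 31.62, so τ_1 = 31.62 − 22.41 = 9.213 years.
γ_1 = 22.70/9.213 = 2.464; β = √(1 − 1/γ²) = √0.8353.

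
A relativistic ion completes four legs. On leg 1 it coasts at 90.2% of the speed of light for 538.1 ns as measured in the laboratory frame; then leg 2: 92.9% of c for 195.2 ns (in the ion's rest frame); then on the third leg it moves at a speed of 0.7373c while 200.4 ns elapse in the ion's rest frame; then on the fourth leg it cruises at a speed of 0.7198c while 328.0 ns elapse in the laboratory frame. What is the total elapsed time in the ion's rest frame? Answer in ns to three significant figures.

τ = 856 ns

Leg 1: β = 0.902; γ = 1/√(1 − 0.902²) = 1/√0.1864 = 2.316; τ_1 = 538.1/2.316 = 232.3 ns.
Leg 2: 195.2 ns is already measured in the ion's rest frame.
Leg 3: 200.4 ns is already measured in the ion's rest frame.
Leg 4: γ = 1/√(1 − 0.7198²) = 1/√0.4819 = 1.441; τ_4 = 328.0/1.441 = 227.7 ns.
Total: 232.3 + 195.2 + 200.4 + 227.7 ns.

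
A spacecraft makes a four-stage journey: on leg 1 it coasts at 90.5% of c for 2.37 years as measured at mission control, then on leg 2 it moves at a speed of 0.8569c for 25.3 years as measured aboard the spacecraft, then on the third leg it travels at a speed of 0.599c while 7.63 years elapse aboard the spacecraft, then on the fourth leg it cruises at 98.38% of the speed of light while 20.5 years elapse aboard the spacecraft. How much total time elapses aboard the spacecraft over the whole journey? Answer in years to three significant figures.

τ = 54.4 years

Leg 1: β = 0.905; γ = 1/√(1 − 0.905²) = 1/√0.1810 = 2.351; τ_1 = 2.37/2.351 = 1.008 years.
Leg 2: 25.3 years is already measured aboard the spacecraft.
Leg 3: 7.63 years is already measured aboard the spacecraft.
Leg 4: 20.5 years is already measured aboard the spacecraft.
Total: 1.008 + 25.30 + 7.630 + 20.50 years.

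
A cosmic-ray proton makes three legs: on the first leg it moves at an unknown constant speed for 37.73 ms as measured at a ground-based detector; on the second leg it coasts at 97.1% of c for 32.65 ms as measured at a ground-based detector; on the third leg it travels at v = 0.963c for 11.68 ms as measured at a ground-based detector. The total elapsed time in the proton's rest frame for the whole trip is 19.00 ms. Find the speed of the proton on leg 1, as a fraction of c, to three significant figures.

Leg 1: speed unknown; τ_1 = 37.73/γ_1.
Leg 2: β = 0.971; γ = 1/√(1 − 0.971²) = 1/√0.05716 = 4.183; τ_2 = 32.65/4.183 = 7.806 ms.
Leg 3: γ = 1/√(1 − 0.963²) = 1/√0.07263 = 3.711; τ_3 = 11.68/3.711 = 3.148 ms.
Total proper time: τ_1 + 7.806 + 3.148 = 19.00, so τ_1 = 19.00 − 10.95 = 8.046 ms.
γ_1 = 37.73/8.046 = 4.689; β = √(1 − 1/γ²) = √0.9545.

β = 0.977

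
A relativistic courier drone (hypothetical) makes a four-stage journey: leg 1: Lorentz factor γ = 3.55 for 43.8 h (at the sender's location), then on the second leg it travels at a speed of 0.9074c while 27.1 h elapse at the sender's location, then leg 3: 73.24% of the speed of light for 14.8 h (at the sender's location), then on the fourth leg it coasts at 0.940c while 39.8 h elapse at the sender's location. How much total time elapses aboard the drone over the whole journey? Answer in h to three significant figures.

τ = 47.4 h

Leg 1: γ = 3.55; τ_1 = 43.8/3.550 = 12.34 h.
Leg 2: γ = 1/√(1 − 0.9074²) = 1/√0.1766 = 2.379; τ_2 = 27.1/2.379 = 11.39 h.
Leg 3: β = 0.7324; γ = 1/√(1 − 0.7324²) = 1/√0.4636 = 1.469; τ_3 = 14.8/1.469 = 10.08 h.
Leg 4: γ = 1/√(1 − 0.940²) = 1/√0.1164 = 2.931; τ_4 = 39.8/2.931 = 13.58 h.
Total: 12.34 + 11.39 + 10.08 + 13.58 h.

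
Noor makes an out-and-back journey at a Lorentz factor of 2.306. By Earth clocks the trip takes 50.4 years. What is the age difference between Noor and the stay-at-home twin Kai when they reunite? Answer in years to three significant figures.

Δt − τ = 28.5 years

γ = 2.306
Noor's elapsed proper time: τ = 50.4/2.306 = 21.86 years.
Age gap = Δt − τ = 50.4 − 21.86 years.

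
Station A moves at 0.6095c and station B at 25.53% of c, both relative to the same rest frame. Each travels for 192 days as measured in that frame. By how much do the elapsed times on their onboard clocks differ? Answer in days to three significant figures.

|τ_A − τ_B| = 33.4 days

A: γ = 1/√(1 − 0.6095²) = 1/√0.6285 = 1.261; τ_A = 192/1.261 = 152.2 days.
B: β = 0.2553; γ = 1/√(1 − 0.2553²) = 1/√0.9348 = 1.034; τ_B = 192/1.034 = 185.6 days.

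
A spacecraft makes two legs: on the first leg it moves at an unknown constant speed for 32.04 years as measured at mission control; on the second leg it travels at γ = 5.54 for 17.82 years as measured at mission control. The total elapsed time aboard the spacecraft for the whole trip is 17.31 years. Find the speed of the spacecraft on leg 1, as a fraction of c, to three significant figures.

Leg 1: speed unknown; τ_1 = 32.04/γ_1.
Leg 2: γ = 5.54; τ_2 = 17.82/5.540 = 3.217 years.
Total proper time: τ_1 + 3.217 = 17.31, so τ_1 = 17.31 − 3.217 = 14.09 years.
γ_1 = 32.04/14.09 = 2.273; β = √(1 − 1/γ²) = √0.8065.

β = 0.898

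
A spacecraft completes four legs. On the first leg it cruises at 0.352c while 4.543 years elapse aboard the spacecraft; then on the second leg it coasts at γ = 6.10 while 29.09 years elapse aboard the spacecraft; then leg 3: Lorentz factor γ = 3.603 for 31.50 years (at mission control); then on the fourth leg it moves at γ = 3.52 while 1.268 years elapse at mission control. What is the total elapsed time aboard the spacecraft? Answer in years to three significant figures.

Leg 1: 4.543 years is already measured aboard the spacecraft.
Leg 2: 29.09 years is already measured aboard the spacecraft.
Leg 3: γ = 3.603; τ_3 = 31.50/3.603 = 8.743 years.
Leg 4: γ = 3.52; τ_4 = 1.268/3.520 = 0.3602 years.
Total: 4.543 + 29.09 + 8.743 + 0.3602 years.

τ = 42.7 years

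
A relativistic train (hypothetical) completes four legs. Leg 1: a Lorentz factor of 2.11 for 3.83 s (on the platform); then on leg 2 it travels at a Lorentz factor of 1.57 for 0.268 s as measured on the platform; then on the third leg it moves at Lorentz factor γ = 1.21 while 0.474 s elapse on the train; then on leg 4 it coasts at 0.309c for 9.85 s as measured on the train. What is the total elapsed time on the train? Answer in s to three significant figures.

Leg 1: γ = 2.11; τ_1 = 3.83/2.110 = 1.815 s.
Leg 2: γ = 1.57; τ_2 = 0.268/1.570 = 0.1707 s.
Leg 3: 0.474 s is already measured on the train.
Leg 4: 9.85 s is already measured on the train.
Total: 1.815 + 0.1707 + 0.4740 + 9.850 s.

τ = 12.3 s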